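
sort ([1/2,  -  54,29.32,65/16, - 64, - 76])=[ -76, - 64,-54  ,  1/2,65/16, 29.32 ]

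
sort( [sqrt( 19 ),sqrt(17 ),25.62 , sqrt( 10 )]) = [sqrt(10 ),  sqrt(17), sqrt(19 ), 25.62] 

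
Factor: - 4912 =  - 2^4 * 307^1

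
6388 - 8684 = -2296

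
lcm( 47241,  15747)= 47241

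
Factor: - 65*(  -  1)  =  65 = 5^1*13^1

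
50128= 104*482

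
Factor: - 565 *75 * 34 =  - 2^1*3^1*5^3*17^1*113^1 = -  1440750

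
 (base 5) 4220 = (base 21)15E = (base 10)560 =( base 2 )1000110000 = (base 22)13a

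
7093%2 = 1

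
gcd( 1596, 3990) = 798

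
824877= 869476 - 44599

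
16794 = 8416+8378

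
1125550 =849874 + 275676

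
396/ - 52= - 8+5/13 =- 7.62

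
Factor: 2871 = 3^2*11^1*29^1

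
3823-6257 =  - 2434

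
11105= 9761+1344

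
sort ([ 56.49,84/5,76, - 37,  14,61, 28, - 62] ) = [-62, -37 , 14,  84/5,28, 56.49,61, 76]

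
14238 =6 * 2373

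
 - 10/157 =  - 10/157 = -0.06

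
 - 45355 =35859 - 81214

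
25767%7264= 3975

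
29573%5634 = 1403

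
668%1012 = 668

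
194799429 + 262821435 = 457620864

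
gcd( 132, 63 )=3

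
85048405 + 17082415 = 102130820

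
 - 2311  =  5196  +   - 7507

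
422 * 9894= 4175268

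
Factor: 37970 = 2^1*5^1*3797^1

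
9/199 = 9/199 = 0.05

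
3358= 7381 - 4023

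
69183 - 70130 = -947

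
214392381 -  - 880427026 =1094819407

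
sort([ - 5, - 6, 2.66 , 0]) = [ - 6,-5,0, 2.66]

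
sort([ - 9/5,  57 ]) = [ - 9/5,  57]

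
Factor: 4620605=5^1  *  11^1*84011^1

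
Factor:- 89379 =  - 3^2*9931^1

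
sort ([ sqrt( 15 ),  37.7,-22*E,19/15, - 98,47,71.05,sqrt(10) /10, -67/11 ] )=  [-98, - 22*E, - 67/11,  sqrt(10 )/10, 19/15,sqrt( 15),37.7,47,71.05] 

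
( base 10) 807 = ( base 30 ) QR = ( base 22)1EF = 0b1100100111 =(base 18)28f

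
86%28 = 2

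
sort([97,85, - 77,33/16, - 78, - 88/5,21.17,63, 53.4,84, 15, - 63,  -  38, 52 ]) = [ - 78, - 77, - 63, - 38, - 88/5, 33/16,15,21.17, 52,53.4,63 , 84,85,97] 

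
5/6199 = 5/6199 = 0.00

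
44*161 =7084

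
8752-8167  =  585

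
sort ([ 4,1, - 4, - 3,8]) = [ - 4, - 3,1, 4, 8]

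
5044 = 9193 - 4149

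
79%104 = 79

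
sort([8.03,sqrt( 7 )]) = [ sqrt( 7 ), 8.03]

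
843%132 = 51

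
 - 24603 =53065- 77668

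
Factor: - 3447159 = -3^1*1149053^1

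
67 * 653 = 43751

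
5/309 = 5/309 = 0.02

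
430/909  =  430/909 = 0.47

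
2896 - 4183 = - 1287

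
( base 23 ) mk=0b1000001110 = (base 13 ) 316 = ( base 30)hg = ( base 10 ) 526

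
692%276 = 140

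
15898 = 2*7949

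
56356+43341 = 99697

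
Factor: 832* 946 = 2^7*11^1 * 13^1* 43^1 =787072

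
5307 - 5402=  - 95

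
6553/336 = 19+169/336 = 19.50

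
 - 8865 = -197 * 45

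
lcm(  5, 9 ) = 45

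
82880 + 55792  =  138672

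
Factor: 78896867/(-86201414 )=-2^( - 1)*7^1*13^( - 1 ) *73^1*103^1*1499^1*3315439^( - 1 )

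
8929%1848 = 1537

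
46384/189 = 245 + 79/189 = 245.42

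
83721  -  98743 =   -  15022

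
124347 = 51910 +72437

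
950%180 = 50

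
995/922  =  1 + 73/922 = 1.08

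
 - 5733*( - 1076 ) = 6168708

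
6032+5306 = 11338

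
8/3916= 2/979  =  0.00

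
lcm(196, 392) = 392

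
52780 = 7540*7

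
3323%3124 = 199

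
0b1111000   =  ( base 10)120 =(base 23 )55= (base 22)5a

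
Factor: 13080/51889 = 2^3*3^1 * 5^1*19^( - 1)*109^1*2731^( - 1) 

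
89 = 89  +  0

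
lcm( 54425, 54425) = 54425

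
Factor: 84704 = 2^5*2647^1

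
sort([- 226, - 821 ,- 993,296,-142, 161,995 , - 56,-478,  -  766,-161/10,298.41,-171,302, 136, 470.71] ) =[  -  993 , - 821,-766,-478,-226, - 171, - 142, - 56, - 161/10, 136, 161, 296, 298.41,302, 470.71 , 995]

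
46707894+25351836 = 72059730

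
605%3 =2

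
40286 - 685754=- 645468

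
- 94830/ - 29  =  3270 + 0/1=3270.00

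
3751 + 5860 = 9611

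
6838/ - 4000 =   -  3419/2000 = -  1.71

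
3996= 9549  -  5553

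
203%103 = 100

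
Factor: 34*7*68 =2^3 * 7^1*17^2 = 16184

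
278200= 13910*20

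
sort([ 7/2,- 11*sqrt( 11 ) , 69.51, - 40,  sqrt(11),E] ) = [ -40,  -  11* sqrt( 11 ),E,sqrt( 11),  7/2, 69.51] 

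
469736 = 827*568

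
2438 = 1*2438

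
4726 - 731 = 3995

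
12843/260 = 49 + 103/260 = 49.40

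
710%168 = 38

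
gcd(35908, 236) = 4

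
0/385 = 0=0.00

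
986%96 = 26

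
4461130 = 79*56470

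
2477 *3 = 7431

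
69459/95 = 731 + 14/95 = 731.15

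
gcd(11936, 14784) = 32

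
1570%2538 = 1570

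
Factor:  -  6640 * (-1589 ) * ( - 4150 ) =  - 2^5*5^3 * 7^1 * 83^2*227^1  =  -43786484000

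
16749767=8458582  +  8291185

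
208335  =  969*215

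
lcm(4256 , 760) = 21280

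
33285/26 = 33285/26 = 1280.19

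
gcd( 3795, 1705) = 55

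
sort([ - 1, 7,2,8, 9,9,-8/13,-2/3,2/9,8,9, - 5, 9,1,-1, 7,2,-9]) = [ - 9,-5,-1,-1,-2/3, - 8/13,2/9,1,2,2,7,7,8, 8,9, 9,9,9 ] 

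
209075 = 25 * 8363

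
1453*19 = 27607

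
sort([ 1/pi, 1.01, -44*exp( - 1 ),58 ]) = [ - 44*exp( - 1 ),  1/pi,1.01,58] 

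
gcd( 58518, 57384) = 18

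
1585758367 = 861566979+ 724191388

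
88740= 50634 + 38106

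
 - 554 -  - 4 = -550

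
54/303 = 18/101 = 0.18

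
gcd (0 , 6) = 6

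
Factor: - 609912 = - 2^3*3^2 *43^1*197^1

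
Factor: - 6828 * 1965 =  - 2^2*3^2*5^1*131^1*569^1  =  - 13417020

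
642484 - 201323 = 441161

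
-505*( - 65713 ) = 33185065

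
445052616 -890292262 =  - 445239646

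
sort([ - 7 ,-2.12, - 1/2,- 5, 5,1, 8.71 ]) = [-7,-5,-2.12,-1/2, 1, 5 , 8.71] 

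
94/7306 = 47/3653 =0.01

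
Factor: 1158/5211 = 2/9 = 2^1*3^( - 2)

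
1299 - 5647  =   - 4348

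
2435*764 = 1860340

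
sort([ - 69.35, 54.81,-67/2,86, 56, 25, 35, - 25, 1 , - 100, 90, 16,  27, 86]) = [ - 100, - 69.35, - 67/2, - 25, 1, 16, 25, 27, 35, 54.81, 56,  86, 86, 90]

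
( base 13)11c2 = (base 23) 4hh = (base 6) 15404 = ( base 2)100111011100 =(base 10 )2524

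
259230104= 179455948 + 79774156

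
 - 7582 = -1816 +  - 5766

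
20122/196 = 102 + 65/98 = 102.66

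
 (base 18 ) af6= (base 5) 103031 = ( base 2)110110111100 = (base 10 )3516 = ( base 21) 7K9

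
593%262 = 69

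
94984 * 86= 8168624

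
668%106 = 32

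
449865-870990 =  - 421125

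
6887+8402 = 15289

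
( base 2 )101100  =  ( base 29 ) 1F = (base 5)134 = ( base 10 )44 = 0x2C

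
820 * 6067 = 4974940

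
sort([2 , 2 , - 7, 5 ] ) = [-7,2 , 2 , 5 ] 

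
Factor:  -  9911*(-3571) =35392181= 11^1*17^1*53^1*3571^1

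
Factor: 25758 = 2^1*3^5 * 53^1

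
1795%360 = 355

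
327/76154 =327/76154 = 0.00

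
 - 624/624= - 1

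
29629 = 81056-51427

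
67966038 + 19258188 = 87224226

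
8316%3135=2046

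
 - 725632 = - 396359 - 329273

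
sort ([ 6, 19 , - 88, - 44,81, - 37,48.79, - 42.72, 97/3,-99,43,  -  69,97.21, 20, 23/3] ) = [  -  99, - 88,-69, - 44, - 42.72, - 37,6,  23/3,19, 20,97/3  ,  43, 48.79 , 81,97.21 ]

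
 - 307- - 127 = -180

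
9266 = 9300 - 34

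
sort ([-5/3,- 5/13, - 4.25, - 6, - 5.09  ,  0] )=[-6,-5.09,-4.25 ,- 5/3,-5/13,0 ]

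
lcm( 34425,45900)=137700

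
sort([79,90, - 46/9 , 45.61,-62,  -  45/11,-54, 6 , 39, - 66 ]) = [ - 66, - 62, - 54, - 46/9, - 45/11, 6, 39,45.61, 79,90 ]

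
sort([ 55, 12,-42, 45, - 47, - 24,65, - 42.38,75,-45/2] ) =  [ - 47, - 42.38,-42, - 24, - 45/2,12,45,55,65, 75]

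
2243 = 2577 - 334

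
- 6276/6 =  - 1046 = -  1046.00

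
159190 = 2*79595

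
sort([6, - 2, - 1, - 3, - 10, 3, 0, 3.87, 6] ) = [- 10,-3, - 2,-1, 0,  3,  3.87, 6, 6] 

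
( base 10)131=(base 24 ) 5b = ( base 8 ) 203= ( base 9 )155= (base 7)245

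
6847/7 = 978 + 1/7  =  978.14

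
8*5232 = 41856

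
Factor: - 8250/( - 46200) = 2^(-2 )*5^1*7^( - 1 ) =5/28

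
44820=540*83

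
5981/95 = 62+91/95 =62.96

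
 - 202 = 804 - 1006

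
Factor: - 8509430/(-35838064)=4254715/17919032= 2^( - 3)*5^1*47^( - 1)*47657^( - 1)*850943^1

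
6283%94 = 79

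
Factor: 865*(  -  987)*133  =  -3^1*5^1* 7^2*19^1*47^1*173^1 = - 113549415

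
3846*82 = 315372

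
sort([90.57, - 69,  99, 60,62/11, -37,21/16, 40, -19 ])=[ - 69, - 37,-19, 21/16, 62/11,40, 60, 90.57, 99]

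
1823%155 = 118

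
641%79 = 9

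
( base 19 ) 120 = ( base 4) 12033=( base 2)110001111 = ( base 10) 399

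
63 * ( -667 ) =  - 42021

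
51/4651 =51/4651 = 0.01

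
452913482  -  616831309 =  - 163917827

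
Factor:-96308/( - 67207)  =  2^2*7^( - 1 )*9601^( - 1 )*24077^1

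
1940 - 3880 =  - 1940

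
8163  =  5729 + 2434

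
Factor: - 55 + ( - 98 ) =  - 153 =-3^2*17^1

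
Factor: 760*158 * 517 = 62081360 =2^4*5^1 * 11^1 * 19^1*47^1* 79^1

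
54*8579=463266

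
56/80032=7/10004 = 0.00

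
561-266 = 295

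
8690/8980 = 869/898 = 0.97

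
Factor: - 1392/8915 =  - 2^4*3^1*5^(-1)*29^1*1783^ ( - 1) 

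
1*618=618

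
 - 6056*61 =-369416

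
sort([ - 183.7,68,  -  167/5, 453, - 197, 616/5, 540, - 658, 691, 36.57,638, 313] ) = [ - 658, - 197,- 183.7,-167/5, 36.57, 68, 616/5,313 , 453, 540,  638, 691]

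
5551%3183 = 2368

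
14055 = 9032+5023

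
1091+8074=9165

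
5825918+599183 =6425101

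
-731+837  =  106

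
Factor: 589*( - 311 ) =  - 183179 = - 19^1*31^1*311^1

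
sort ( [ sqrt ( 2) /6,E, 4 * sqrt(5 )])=[sqrt(2 )/6 , E,4*sqrt( 5 ) ] 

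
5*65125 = 325625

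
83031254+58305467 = 141336721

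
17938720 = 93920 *191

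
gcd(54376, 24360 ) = 56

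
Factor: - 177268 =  - 2^2*7^1 * 13^1*487^1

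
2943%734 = 7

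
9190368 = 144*63822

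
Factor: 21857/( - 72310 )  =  -2^(-1 )*5^( - 1 )*7^(-1 )*11^1*1033^(-1 ) *1987^1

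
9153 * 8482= 77635746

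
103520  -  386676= -283156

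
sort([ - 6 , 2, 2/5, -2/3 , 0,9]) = [ - 6, - 2/3, 0,2/5,2,9 ]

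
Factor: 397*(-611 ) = -242567= -  13^1*47^1 *397^1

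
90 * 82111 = 7389990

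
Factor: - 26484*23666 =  - 2^3*3^1*2207^1*11833^1= -626770344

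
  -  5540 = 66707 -72247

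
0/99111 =0 = 0.00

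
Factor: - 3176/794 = - 4  =  -  2^2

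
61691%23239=15213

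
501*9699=4859199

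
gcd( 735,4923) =3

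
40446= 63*642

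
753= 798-45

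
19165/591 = 32 + 253/591 = 32.43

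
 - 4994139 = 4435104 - 9429243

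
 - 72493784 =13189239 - 85683023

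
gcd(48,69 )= 3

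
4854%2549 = 2305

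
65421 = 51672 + 13749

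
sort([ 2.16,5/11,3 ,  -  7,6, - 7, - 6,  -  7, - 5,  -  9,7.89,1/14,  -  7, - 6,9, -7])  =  [  -  9, - 7, - 7, - 7, - 7, - 7,-6,  -  6, - 5,  1/14,5/11,  2.16,  3,6,7.89,9 ] 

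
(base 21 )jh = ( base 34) C8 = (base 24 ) H8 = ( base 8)640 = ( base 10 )416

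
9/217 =9/217 = 0.04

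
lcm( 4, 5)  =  20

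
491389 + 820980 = 1312369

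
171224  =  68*2518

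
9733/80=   121 + 53/80 = 121.66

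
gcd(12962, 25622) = 2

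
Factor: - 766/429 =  - 2^1*3^( - 1 )*11^( - 1 )*13^( - 1)*383^1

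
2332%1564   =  768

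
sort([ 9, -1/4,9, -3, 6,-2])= [  -  3, - 2, -1/4,6, 9,9] 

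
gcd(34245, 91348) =1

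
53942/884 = 61 + 9/442 = 61.02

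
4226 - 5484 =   -  1258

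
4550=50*91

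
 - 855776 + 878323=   22547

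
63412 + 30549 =93961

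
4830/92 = 105/2  =  52.50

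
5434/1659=3+ 457/1659 = 3.28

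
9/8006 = 9/8006 = 0.00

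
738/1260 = 41/70 = 0.59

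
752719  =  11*68429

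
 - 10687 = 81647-92334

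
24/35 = 24/35 = 0.69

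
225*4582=1030950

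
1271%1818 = 1271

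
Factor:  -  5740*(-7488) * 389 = 2^8 * 3^2 * 5^1*7^1*13^1 * 41^1 * 389^1  =  16719655680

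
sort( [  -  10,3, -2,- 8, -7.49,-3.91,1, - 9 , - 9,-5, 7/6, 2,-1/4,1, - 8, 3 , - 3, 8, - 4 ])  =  [ - 10,-9,  -  9, - 8,-8,-7.49, - 5, - 4, - 3.91, - 3, - 2,-1/4,1, 1,7/6, 2,  3,3, 8 ]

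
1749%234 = 111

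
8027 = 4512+3515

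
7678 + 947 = 8625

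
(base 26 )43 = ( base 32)3B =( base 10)107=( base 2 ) 1101011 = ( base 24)4B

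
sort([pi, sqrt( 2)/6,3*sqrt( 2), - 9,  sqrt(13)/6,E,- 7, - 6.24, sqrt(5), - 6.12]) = [ - 9, - 7 , - 6.24, -6.12,sqrt(2) /6, sqrt( 13 ) /6,sqrt(5 ),  E, pi , 3 * sqrt(2)]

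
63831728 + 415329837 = 479161565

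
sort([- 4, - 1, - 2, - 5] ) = [ - 5, - 4, - 2, - 1] 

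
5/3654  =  5/3654 = 0.00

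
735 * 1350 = 992250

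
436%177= 82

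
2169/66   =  723/22 = 32.86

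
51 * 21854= 1114554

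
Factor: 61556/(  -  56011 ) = -2^2*11^1*79^( - 1)*  709^( - 1)*1399^1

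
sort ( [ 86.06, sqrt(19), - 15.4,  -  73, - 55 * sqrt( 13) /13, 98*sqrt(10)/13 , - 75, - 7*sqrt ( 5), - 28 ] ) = [ - 75, - 73, - 28, - 7*sqrt( 5), - 15.4, - 55*sqrt(13 )/13,sqrt( 19 ),98 * sqrt( 10)/13,86.06 ]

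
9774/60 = 162 + 9/10 = 162.90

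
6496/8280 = 812/1035 = 0.78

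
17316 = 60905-43589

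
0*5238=0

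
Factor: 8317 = 8317^1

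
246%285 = 246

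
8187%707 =410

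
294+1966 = 2260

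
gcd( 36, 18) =18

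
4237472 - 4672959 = -435487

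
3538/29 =122= 122.00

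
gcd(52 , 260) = 52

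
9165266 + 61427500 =70592766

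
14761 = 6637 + 8124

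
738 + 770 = 1508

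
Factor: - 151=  - 151^1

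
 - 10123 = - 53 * 191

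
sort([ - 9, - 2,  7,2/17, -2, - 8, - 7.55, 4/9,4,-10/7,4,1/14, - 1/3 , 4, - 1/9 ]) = [ - 9,- 8,- 7.55, - 2, - 2, - 10/7, - 1/3,  -  1/9 , 1/14,2/17,4/9,4,4,4,7] 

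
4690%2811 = 1879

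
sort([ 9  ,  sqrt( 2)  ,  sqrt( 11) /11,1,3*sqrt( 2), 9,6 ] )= [sqrt( 11 )/11 , 1,sqrt(2),3*sqrt( 2),6 , 9, 9 ]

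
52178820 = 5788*9015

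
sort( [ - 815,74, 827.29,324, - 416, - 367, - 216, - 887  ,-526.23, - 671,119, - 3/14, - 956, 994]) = [ - 956 , - 887, - 815,-671,-526.23, - 416, - 367, - 216 , - 3/14,74, 119,324,827.29, 994]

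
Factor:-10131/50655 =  - 5^( - 1 )=- 1/5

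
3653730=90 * 40597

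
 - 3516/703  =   - 6+702/703 = - 5.00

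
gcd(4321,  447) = 149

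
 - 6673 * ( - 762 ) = 5084826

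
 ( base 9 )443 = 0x16B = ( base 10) 363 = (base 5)2423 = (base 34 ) AN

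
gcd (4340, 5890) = 310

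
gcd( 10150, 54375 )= 725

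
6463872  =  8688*744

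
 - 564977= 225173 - 790150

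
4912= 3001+1911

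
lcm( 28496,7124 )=28496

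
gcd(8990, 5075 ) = 145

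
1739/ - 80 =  - 1739/80=- 21.74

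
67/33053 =67/33053 = 0.00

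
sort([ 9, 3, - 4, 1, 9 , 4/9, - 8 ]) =[-8, - 4, 4/9, 1, 3 , 9,9] 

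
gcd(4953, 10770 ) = 3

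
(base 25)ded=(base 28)AN4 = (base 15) 27ad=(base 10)8488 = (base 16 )2128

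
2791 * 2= 5582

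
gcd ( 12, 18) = 6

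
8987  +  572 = 9559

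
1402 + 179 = 1581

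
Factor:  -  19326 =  - 2^1*3^1*3221^1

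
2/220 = 1/110   =  0.01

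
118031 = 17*6943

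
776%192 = 8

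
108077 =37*2921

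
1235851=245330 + 990521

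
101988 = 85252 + 16736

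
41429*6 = 248574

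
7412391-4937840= 2474551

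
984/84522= 164/14087 = 0.01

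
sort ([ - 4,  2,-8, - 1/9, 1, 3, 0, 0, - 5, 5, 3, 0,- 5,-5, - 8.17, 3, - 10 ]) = [-10,-8.17 , - 8, - 5, - 5,-5, - 4,- 1/9, 0, 0, 0, 1, 2,3, 3, 3,5 ] 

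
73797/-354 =-24599/118 = -208.47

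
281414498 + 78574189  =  359988687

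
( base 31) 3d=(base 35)31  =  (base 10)106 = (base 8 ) 152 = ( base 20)56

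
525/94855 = 105/18971 = 0.01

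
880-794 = 86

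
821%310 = 201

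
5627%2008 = 1611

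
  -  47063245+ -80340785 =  - 127404030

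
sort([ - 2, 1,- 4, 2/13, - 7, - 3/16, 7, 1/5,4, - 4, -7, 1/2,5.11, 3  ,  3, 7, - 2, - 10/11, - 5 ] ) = [ - 7 ,  -  7, - 5, - 4, - 4, - 2, - 2, - 10/11, - 3/16, 2/13, 1/5, 1/2,1,3, 3, 4, 5.11,7, 7] 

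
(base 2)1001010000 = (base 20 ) 19C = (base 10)592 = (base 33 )HV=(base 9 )727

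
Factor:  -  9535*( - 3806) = 36290210 = 2^1*5^1*11^1 * 173^1*1907^1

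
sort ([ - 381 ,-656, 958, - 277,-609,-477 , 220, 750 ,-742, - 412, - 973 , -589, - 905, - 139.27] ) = [ -973,-905, - 742, - 656, - 609,-589, - 477, - 412,-381, - 277 ,-139.27, 220, 750, 958] 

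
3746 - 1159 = 2587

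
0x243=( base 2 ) 1001000011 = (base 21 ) 16c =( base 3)210110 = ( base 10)579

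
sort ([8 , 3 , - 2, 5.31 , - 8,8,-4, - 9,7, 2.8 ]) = [-9,  -  8,-4, - 2,2.8 , 3,5.31,7,  8, 8 ] 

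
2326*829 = 1928254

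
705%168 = 33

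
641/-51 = - 641/51 = - 12.57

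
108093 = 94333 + 13760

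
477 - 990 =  -513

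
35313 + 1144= 36457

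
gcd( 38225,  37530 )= 695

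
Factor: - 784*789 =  - 618576  =  - 2^4*3^1*7^2*263^1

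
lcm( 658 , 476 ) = 22372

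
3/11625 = 1/3875 = 0.00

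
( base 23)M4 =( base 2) 111111110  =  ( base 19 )17G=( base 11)424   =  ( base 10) 510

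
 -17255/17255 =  - 1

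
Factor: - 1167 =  - 3^1*389^1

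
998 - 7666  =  -6668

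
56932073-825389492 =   -  768457419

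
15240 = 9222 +6018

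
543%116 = 79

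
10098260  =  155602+9942658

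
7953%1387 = 1018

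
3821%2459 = 1362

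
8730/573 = 2910/191 = 15.24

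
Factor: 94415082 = 2^1*3^1*15735847^1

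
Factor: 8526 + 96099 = 3^3*5^3 * 31^1=104625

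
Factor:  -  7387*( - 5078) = 2^1*83^1*89^1* 2539^1=37511186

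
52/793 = 4/61 = 0.07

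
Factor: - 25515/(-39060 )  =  2^ ( - 2 )*3^4*31^( - 1) = 81/124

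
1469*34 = 49946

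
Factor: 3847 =3847^1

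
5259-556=4703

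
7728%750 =228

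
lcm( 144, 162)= 1296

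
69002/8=8625+1/4  =  8625.25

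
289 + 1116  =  1405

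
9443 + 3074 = 12517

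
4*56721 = 226884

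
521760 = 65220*8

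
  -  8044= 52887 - 60931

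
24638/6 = 4106 + 1/3 = 4106.33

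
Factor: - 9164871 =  - 3^2*31^1* 107^1*307^1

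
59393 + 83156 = 142549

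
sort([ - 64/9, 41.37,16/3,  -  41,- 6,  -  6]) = [ - 41, - 64/9,-6, - 6  ,  16/3, 41.37]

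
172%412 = 172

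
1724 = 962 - -762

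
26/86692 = 13/43346 = 0.00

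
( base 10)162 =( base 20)82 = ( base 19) 8A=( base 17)99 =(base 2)10100010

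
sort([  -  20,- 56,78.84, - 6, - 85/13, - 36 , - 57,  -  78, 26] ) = [- 78, - 57, - 56 , -36,  -  20, - 85/13,- 6 , 26 , 78.84 ]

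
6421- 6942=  - 521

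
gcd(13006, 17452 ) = 2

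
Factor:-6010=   -  2^1*5^1*601^1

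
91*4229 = 384839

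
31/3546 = 31/3546 =0.01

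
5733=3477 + 2256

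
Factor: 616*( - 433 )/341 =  - 24248/31 = - 2^3*7^1*31^ ( - 1 ) * 433^1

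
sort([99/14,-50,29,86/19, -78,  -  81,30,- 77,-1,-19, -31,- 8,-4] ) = [-81,- 78 ,-77,-50, - 31, - 19, - 8, - 4, - 1,86/19,99/14,29,30] 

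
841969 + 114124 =956093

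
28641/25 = 28641/25 = 1145.64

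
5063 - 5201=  - 138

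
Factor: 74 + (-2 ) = 72 = 2^3*3^2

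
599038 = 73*8206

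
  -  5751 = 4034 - 9785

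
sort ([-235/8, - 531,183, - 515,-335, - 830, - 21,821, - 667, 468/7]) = [  -  830 ,-667, - 531, - 515,-335, - 235/8, - 21,468/7,183,  821] 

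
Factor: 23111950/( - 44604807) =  - 2^1* 3^(-1 )*5^2*13^( - 1 )*571^( - 1 )*2003^( - 1)*462239^1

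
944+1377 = 2321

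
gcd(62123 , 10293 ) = 73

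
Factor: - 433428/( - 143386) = 2^1 * 3^1*19^1*1901^1 * 71693^( - 1) = 216714/71693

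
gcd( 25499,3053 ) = 43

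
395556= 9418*42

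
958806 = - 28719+987525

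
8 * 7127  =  57016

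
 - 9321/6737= - 9321/6737 = - 1.38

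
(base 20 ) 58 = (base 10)108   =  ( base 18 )60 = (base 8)154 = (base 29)3L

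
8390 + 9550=17940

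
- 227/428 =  - 1 + 201/428 = - 0.53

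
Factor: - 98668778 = -2^1 *13^1*3794953^1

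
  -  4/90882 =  - 2/45441 =- 0.00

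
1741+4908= 6649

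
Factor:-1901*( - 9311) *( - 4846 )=-85775222506 = -  2^1*1901^1 * 2423^1*9311^1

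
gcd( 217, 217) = 217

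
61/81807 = 61/81807 = 0.00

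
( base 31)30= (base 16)5D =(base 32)2T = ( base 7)162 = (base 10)93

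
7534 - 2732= 4802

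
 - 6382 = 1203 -7585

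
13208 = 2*6604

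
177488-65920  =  111568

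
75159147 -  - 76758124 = 151917271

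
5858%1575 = 1133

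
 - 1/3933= - 1 + 3932/3933 = - 0.00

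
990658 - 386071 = 604587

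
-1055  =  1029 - 2084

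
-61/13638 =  -1 + 13577/13638  =  -  0.00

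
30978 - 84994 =-54016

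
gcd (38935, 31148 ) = 7787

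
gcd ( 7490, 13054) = 214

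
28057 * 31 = 869767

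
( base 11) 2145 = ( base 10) 2832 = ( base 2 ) 101100010000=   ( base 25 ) 4D7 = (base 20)71C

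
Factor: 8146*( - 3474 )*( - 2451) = 2^2*3^3*19^1*43^1*193^1*4073^1 = 69361349004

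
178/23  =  178/23 = 7.74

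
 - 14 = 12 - 26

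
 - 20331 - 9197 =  - 29528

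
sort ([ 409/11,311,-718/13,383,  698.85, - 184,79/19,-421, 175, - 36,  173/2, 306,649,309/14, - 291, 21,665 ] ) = [-421, - 291,  -  184, - 718/13, - 36, 79/19,21,309/14, 409/11,173/2,175, 306, 311,383,649,665, 698.85]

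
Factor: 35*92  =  3220 = 2^2*5^1 * 7^1 * 23^1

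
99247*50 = 4962350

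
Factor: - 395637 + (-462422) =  - 19^1 * 45161^1 = -858059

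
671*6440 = 4321240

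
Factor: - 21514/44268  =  - 347/714=- 2^( - 1)*3^ (  -  1 ) *7^( -1 )*17^( - 1 )*347^1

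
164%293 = 164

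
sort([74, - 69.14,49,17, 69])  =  [ -69.14, 17,49, 69, 74]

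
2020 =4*505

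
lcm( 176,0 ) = 0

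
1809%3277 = 1809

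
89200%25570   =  12490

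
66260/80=3313/4 = 828.25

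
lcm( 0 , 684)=0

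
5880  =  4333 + 1547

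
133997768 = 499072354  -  365074586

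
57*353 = 20121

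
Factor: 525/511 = 3^1 * 5^2 * 73^ (-1 )= 75/73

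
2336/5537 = 2336/5537 = 0.42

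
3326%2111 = 1215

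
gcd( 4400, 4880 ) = 80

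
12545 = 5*2509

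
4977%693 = 126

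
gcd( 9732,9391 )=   1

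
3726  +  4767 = 8493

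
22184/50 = 443+ 17/25=443.68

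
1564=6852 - 5288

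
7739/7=7739/7 =1105.57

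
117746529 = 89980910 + 27765619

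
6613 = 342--6271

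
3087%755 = 67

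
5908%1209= 1072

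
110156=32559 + 77597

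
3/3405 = 1/1135 = 0.00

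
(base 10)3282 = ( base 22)6h4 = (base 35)2NR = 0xCD2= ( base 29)3q5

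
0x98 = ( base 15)A2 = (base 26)5M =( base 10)152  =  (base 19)80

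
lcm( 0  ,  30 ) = 0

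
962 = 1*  962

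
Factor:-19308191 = -7^1*37^1*127^1*587^1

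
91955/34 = 2704 + 19/34 = 2704.56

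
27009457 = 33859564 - 6850107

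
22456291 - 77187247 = - 54730956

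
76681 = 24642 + 52039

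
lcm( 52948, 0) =0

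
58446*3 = 175338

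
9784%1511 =718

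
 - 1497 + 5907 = 4410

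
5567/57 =97 + 2/3= 97.67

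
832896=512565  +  320331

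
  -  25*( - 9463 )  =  236575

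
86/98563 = 86/98563 = 0.00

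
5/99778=5/99778 =0.00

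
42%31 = 11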